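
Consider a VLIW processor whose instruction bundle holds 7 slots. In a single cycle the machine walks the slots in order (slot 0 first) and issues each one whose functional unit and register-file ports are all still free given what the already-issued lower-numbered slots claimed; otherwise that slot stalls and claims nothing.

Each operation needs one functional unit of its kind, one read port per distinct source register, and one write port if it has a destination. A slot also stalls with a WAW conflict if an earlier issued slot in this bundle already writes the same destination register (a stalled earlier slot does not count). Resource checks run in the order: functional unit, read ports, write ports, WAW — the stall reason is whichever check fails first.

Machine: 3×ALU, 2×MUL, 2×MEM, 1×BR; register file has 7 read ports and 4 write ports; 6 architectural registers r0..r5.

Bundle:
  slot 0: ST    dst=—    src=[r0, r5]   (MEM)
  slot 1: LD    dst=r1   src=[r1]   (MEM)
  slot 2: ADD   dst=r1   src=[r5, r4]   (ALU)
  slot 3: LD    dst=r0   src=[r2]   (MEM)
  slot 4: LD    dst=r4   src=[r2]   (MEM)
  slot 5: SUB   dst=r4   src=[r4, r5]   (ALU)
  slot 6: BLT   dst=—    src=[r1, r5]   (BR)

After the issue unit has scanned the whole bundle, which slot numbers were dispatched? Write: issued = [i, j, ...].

  0. MEM ⇒ go  {3A/2Mu/1Ld/1B | 5r 4w}
  1. MEM→r1 ⇒ go  {3A/2Mu/0Ld/1B | 4r 3w}
  2. ALU→r1 ⇒ no(WAW)  {3A/2Mu/0Ld/1B | 4r 3w}
  3. MEM→r0 ⇒ no(FU)  {3A/2Mu/0Ld/1B | 4r 3w}
  4. MEM→r4 ⇒ no(FU)  {3A/2Mu/0Ld/1B | 4r 3w}
  5. ALU→r4 ⇒ go  {2A/2Mu/0Ld/1B | 2r 2w}
  6. BR ⇒ go  {2A/2Mu/0Ld/0B | 0r 2w}

issued = [0, 1, 5, 6]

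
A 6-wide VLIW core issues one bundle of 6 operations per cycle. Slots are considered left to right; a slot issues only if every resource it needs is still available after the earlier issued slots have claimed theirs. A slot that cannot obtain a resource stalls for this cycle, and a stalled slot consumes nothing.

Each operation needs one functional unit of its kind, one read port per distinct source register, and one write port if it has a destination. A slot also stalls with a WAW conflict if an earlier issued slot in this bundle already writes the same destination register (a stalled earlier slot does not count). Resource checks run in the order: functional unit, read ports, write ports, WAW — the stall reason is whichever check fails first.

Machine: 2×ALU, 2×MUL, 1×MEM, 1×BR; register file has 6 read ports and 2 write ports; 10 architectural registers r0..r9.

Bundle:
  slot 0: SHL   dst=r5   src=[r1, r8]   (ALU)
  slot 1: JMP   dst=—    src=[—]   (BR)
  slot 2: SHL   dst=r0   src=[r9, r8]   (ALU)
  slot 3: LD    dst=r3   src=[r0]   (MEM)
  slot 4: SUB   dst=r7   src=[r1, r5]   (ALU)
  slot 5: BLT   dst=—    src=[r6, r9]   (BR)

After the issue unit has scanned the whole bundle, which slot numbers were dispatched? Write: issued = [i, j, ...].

#0 ALU src=r1,r8 dispatched  <A:1 Mu:2 Ld:1 B:1 rd:4 wr:1>
#1 BR src=- dispatched  <A:1 Mu:2 Ld:1 B:0 rd:4 wr:1>
#2 ALU src=r9,r8 dispatched  <A:0 Mu:2 Ld:1 B:0 rd:2 wr:0>
#3 MEM src=r0 held:WR_PORT  <A:0 Mu:2 Ld:1 B:0 rd:2 wr:0>
#4 ALU src=r1,r5 held:FU  <A:0 Mu:2 Ld:1 B:0 rd:2 wr:0>
#5 BR src=r6,r9 held:FU  <A:0 Mu:2 Ld:1 B:0 rd:2 wr:0>

issued = [0, 1, 2]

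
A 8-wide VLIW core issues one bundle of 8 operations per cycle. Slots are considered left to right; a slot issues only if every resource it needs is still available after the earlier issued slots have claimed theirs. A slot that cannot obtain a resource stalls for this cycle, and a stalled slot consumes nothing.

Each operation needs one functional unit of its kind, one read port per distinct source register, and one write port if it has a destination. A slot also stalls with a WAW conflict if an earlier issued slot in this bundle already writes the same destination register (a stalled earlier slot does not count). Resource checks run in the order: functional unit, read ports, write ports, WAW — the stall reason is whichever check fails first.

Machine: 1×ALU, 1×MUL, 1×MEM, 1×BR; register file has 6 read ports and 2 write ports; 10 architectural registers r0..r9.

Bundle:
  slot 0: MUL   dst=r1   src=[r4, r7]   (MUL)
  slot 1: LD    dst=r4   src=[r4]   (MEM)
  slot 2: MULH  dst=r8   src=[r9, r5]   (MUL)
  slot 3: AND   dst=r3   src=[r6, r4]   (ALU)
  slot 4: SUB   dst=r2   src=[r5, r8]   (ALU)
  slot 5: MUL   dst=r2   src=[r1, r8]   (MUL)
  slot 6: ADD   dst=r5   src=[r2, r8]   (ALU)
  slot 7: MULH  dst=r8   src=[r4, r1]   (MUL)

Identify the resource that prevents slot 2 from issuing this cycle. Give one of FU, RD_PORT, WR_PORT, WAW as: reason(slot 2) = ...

  0. MUL→r1 ⇒ go  {1A/0Mu/1Ld/1B | 4r 1w}
  1. MEM→r4 ⇒ go  {1A/0Mu/0Ld/1B | 3r 0w}
  2. MUL→r8 ⇒ no(FU)  {1A/0Mu/0Ld/1B | 3r 0w}
  3. ALU→r3 ⇒ no(WR_PORT)  {1A/0Mu/0Ld/1B | 3r 0w}
  4. ALU→r2 ⇒ no(WR_PORT)  {1A/0Mu/0Ld/1B | 3r 0w}
  5. MUL→r2 ⇒ no(FU)  {1A/0Mu/0Ld/1B | 3r 0w}
  6. ALU→r5 ⇒ no(WR_PORT)  {1A/0Mu/0Ld/1B | 3r 0w}
  7. MUL→r8 ⇒ no(FU)  {1A/0Mu/0Ld/1B | 3r 0w}

reason(slot 2) = FU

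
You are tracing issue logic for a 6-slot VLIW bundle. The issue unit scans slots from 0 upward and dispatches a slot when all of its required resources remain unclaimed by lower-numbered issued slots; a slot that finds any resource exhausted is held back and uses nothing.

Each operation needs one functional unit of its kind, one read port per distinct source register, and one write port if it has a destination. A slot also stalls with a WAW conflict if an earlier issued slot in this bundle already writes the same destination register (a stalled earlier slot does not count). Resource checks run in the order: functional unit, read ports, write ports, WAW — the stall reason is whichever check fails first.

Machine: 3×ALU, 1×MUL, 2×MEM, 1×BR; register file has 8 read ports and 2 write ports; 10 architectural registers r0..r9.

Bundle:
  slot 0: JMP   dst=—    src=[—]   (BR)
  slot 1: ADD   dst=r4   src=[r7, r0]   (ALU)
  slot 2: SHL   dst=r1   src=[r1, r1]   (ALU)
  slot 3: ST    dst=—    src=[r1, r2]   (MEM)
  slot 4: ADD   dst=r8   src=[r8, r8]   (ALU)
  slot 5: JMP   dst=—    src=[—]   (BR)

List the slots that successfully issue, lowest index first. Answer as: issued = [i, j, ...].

slot 0 (BR): ISSUE — free A3,Mu1,Ld2,B0 rp8 wp2
slot 1 (ALU): ISSUE — free A2,Mu1,Ld2,B0 rp6 wp1
slot 2 (ALU): ISSUE — free A1,Mu1,Ld2,B0 rp5 wp0
slot 3 (MEM): ISSUE — free A1,Mu1,Ld1,B0 rp3 wp0
slot 4 (ALU): stall WR_PORT — free A1,Mu1,Ld1,B0 rp3 wp0
slot 5 (BR): stall FU — free A1,Mu1,Ld1,B0 rp3 wp0

issued = [0, 1, 2, 3]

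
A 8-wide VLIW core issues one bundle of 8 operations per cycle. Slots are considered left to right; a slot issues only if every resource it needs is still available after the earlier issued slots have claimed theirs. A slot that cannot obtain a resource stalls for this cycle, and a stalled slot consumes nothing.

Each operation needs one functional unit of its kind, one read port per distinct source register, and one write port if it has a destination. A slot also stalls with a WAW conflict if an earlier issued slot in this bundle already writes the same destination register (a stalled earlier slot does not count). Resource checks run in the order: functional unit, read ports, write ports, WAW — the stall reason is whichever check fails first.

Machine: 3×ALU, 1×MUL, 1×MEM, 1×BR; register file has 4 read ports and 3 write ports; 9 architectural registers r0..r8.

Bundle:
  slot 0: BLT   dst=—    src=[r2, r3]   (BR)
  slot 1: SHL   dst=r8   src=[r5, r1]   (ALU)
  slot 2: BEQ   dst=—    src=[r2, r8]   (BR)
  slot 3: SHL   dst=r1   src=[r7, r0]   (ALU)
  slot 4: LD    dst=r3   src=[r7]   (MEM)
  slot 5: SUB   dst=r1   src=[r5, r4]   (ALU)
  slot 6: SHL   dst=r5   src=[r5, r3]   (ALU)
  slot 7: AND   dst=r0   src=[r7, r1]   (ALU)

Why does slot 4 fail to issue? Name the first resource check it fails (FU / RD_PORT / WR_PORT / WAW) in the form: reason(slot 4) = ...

[0] BR needs rd=2 wr=0: ok; after: ALU=3 MUL=1 MEM=1 BR=0, R=2, W=3
[1] ALU needs rd=2 wr=1: ok; after: ALU=2 MUL=1 MEM=1 BR=0, R=0, W=2
[2] BR needs rd=2 wr=0: FU; after: ALU=2 MUL=1 MEM=1 BR=0, R=0, W=2
[3] ALU needs rd=2 wr=1: RD_PORT; after: ALU=2 MUL=1 MEM=1 BR=0, R=0, W=2
[4] MEM needs rd=1 wr=1: RD_PORT; after: ALU=2 MUL=1 MEM=1 BR=0, R=0, W=2
[5] ALU needs rd=2 wr=1: RD_PORT; after: ALU=2 MUL=1 MEM=1 BR=0, R=0, W=2
[6] ALU needs rd=2 wr=1: RD_PORT; after: ALU=2 MUL=1 MEM=1 BR=0, R=0, W=2
[7] ALU needs rd=2 wr=1: RD_PORT; after: ALU=2 MUL=1 MEM=1 BR=0, R=0, W=2

reason(slot 4) = RD_PORT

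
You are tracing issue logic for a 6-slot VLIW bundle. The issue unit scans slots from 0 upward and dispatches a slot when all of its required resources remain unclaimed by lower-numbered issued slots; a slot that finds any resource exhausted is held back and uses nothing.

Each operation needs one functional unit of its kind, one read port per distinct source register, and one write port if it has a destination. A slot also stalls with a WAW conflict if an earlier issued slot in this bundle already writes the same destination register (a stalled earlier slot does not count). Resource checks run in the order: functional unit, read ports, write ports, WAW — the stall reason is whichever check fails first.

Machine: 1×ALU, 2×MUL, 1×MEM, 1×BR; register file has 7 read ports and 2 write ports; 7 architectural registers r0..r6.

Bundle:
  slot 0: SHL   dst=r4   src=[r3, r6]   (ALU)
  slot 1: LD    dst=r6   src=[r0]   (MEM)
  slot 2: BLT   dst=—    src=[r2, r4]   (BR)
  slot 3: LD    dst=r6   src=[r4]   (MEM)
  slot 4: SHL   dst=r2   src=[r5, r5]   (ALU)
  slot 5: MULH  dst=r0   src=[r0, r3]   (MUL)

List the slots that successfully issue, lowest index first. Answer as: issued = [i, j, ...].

issued = [0, 1, 2]

#0 ALU src=r3,r6 dispatched  <A:0 Mu:2 Ld:1 B:1 rd:5 wr:1>
#1 MEM src=r0 dispatched  <A:0 Mu:2 Ld:0 B:1 rd:4 wr:0>
#2 BR src=r2,r4 dispatched  <A:0 Mu:2 Ld:0 B:0 rd:2 wr:0>
#3 MEM src=r4 held:FU  <A:0 Mu:2 Ld:0 B:0 rd:2 wr:0>
#4 ALU src=r5,r5 held:FU  <A:0 Mu:2 Ld:0 B:0 rd:2 wr:0>
#5 MUL src=r0,r3 held:WR_PORT  <A:0 Mu:2 Ld:0 B:0 rd:2 wr:0>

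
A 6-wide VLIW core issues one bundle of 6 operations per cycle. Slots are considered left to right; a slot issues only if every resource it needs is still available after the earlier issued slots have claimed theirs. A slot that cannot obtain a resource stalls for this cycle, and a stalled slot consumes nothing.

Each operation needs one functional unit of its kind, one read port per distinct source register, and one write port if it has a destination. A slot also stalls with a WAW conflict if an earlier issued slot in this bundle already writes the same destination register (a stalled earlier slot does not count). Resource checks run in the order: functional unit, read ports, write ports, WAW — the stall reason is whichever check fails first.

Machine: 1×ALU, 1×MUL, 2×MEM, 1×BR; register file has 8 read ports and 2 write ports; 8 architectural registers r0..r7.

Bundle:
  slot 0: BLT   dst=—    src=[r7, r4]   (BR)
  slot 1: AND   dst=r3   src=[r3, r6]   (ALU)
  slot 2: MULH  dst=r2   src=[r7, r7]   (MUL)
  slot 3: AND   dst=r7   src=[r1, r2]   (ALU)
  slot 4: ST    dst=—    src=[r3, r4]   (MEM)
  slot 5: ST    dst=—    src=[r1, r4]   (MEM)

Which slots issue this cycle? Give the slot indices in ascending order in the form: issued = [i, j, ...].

[0] BR needs rd=2 wr=0: ok; after: ALU=1 MUL=1 MEM=2 BR=0, R=6, W=2
[1] ALU needs rd=2 wr=1: ok; after: ALU=0 MUL=1 MEM=2 BR=0, R=4, W=1
[2] MUL needs rd=1 wr=1: ok; after: ALU=0 MUL=0 MEM=2 BR=0, R=3, W=0
[3] ALU needs rd=2 wr=1: FU; after: ALU=0 MUL=0 MEM=2 BR=0, R=3, W=0
[4] MEM needs rd=2 wr=0: ok; after: ALU=0 MUL=0 MEM=1 BR=0, R=1, W=0
[5] MEM needs rd=2 wr=0: RD_PORT; after: ALU=0 MUL=0 MEM=1 BR=0, R=1, W=0

issued = [0, 1, 2, 4]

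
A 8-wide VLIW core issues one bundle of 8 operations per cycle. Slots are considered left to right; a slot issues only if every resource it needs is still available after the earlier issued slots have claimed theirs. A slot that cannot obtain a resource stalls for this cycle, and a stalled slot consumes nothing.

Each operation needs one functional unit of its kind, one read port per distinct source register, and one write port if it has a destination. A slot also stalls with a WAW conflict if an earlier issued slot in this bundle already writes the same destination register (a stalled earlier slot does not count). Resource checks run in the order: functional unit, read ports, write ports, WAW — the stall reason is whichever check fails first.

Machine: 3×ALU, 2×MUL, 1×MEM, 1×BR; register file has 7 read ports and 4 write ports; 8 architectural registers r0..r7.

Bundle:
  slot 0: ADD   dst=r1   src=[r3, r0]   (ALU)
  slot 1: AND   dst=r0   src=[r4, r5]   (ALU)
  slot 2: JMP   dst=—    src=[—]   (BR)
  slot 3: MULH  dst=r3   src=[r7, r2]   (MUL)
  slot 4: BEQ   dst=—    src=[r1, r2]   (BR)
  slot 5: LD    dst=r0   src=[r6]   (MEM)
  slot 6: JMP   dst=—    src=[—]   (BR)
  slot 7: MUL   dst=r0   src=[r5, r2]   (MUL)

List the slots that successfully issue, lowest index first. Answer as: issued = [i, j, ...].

[0] ALU needs rd=2 wr=1: ok; after: ALU=2 MUL=2 MEM=1 BR=1, R=5, W=3
[1] ALU needs rd=2 wr=1: ok; after: ALU=1 MUL=2 MEM=1 BR=1, R=3, W=2
[2] BR needs rd=0 wr=0: ok; after: ALU=1 MUL=2 MEM=1 BR=0, R=3, W=2
[3] MUL needs rd=2 wr=1: ok; after: ALU=1 MUL=1 MEM=1 BR=0, R=1, W=1
[4] BR needs rd=2 wr=0: FU; after: ALU=1 MUL=1 MEM=1 BR=0, R=1, W=1
[5] MEM needs rd=1 wr=1: WAW; after: ALU=1 MUL=1 MEM=1 BR=0, R=1, W=1
[6] BR needs rd=0 wr=0: FU; after: ALU=1 MUL=1 MEM=1 BR=0, R=1, W=1
[7] MUL needs rd=2 wr=1: RD_PORT; after: ALU=1 MUL=1 MEM=1 BR=0, R=1, W=1

issued = [0, 1, 2, 3]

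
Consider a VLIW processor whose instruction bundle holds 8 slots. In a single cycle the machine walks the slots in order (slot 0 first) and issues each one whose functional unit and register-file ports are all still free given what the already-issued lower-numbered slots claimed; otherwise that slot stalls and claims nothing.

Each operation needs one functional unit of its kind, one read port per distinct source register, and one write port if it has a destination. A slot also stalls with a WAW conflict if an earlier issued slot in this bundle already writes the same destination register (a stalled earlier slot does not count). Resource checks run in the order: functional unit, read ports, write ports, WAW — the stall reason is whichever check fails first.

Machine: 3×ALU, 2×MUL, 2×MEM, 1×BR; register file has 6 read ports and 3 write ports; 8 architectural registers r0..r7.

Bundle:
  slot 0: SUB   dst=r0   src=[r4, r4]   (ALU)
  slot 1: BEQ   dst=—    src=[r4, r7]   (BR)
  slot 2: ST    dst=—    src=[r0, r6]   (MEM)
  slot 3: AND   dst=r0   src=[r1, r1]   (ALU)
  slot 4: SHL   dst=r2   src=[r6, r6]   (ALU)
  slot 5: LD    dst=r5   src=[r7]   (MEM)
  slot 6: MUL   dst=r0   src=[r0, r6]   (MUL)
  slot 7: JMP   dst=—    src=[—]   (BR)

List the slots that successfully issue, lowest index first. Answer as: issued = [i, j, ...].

issued = [0, 1, 2, 4]

#0 ALU src=r4,r4 dispatched  <A:2 Mu:2 Ld:2 B:1 rd:5 wr:2>
#1 BR src=r4,r7 dispatched  <A:2 Mu:2 Ld:2 B:0 rd:3 wr:2>
#2 MEM src=r0,r6 dispatched  <A:2 Mu:2 Ld:1 B:0 rd:1 wr:2>
#3 ALU src=r1,r1 held:WAW  <A:2 Mu:2 Ld:1 B:0 rd:1 wr:2>
#4 ALU src=r6,r6 dispatched  <A:1 Mu:2 Ld:1 B:0 rd:0 wr:1>
#5 MEM src=r7 held:RD_PORT  <A:1 Mu:2 Ld:1 B:0 rd:0 wr:1>
#6 MUL src=r0,r6 held:RD_PORT  <A:1 Mu:2 Ld:1 B:0 rd:0 wr:1>
#7 BR src=- held:FU  <A:1 Mu:2 Ld:1 B:0 rd:0 wr:1>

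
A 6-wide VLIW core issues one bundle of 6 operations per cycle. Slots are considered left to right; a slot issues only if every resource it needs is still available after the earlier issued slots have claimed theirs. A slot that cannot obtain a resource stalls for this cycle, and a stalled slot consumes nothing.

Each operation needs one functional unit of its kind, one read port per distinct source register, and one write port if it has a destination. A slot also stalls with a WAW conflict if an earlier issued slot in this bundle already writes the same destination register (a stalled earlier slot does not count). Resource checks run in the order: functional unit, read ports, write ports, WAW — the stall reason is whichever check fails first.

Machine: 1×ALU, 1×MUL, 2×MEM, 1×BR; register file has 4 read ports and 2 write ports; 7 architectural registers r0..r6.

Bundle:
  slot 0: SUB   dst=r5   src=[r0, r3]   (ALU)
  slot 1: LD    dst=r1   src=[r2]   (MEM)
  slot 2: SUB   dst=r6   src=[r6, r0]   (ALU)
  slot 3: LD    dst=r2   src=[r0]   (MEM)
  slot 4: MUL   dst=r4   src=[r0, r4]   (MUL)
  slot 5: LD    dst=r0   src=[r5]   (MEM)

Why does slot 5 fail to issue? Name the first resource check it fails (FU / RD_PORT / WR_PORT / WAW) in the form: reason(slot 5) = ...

slot 0 (ALU): ISSUE — free A0,Mu1,Ld2,B1 rp2 wp1
slot 1 (MEM): ISSUE — free A0,Mu1,Ld1,B1 rp1 wp0
slot 2 (ALU): stall FU — free A0,Mu1,Ld1,B1 rp1 wp0
slot 3 (MEM): stall WR_PORT — free A0,Mu1,Ld1,B1 rp1 wp0
slot 4 (MUL): stall RD_PORT — free A0,Mu1,Ld1,B1 rp1 wp0
slot 5 (MEM): stall WR_PORT — free A0,Mu1,Ld1,B1 rp1 wp0

reason(slot 5) = WR_PORT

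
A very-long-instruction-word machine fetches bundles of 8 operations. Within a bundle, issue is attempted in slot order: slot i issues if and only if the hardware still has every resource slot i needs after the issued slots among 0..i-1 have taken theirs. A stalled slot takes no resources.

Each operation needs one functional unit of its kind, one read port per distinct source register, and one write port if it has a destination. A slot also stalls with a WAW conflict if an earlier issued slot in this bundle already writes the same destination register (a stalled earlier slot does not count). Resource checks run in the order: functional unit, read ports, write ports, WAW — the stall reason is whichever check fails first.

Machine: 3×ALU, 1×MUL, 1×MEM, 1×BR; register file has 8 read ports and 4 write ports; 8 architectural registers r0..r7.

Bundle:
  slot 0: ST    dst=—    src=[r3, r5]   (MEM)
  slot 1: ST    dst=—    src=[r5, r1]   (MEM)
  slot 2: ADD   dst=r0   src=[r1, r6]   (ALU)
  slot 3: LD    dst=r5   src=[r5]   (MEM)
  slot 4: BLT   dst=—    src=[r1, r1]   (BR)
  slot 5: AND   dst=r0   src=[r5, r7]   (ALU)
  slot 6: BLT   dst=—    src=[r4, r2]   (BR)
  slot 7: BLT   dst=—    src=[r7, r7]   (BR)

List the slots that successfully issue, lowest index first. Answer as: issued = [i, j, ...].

issued = [0, 2, 4]

[0] MEM needs rd=2 wr=0: ok; after: ALU=3 MUL=1 MEM=0 BR=1, R=6, W=4
[1] MEM needs rd=2 wr=0: FU; after: ALU=3 MUL=1 MEM=0 BR=1, R=6, W=4
[2] ALU needs rd=2 wr=1: ok; after: ALU=2 MUL=1 MEM=0 BR=1, R=4, W=3
[3] MEM needs rd=1 wr=1: FU; after: ALU=2 MUL=1 MEM=0 BR=1, R=4, W=3
[4] BR needs rd=1 wr=0: ok; after: ALU=2 MUL=1 MEM=0 BR=0, R=3, W=3
[5] ALU needs rd=2 wr=1: WAW; after: ALU=2 MUL=1 MEM=0 BR=0, R=3, W=3
[6] BR needs rd=2 wr=0: FU; after: ALU=2 MUL=1 MEM=0 BR=0, R=3, W=3
[7] BR needs rd=1 wr=0: FU; after: ALU=2 MUL=1 MEM=0 BR=0, R=3, W=3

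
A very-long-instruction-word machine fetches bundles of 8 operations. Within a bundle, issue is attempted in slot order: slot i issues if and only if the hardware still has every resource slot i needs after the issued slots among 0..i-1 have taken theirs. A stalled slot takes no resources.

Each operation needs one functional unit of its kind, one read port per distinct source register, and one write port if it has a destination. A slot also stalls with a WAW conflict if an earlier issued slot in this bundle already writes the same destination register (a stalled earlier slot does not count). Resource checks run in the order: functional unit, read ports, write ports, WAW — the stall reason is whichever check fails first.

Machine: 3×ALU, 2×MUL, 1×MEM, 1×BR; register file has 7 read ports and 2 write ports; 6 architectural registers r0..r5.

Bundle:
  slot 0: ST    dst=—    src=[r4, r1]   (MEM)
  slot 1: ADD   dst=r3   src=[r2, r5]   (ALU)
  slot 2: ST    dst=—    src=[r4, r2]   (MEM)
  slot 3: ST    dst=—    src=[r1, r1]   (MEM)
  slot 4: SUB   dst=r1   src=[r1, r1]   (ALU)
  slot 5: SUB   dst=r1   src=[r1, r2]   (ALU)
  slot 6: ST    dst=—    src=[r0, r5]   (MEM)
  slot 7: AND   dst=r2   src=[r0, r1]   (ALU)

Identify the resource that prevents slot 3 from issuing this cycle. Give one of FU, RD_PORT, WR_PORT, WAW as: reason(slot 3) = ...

reason(slot 3) = FU

[0] MEM needs rd=2 wr=0: ok; after: ALU=3 MUL=2 MEM=0 BR=1, R=5, W=2
[1] ALU needs rd=2 wr=1: ok; after: ALU=2 MUL=2 MEM=0 BR=1, R=3, W=1
[2] MEM needs rd=2 wr=0: FU; after: ALU=2 MUL=2 MEM=0 BR=1, R=3, W=1
[3] MEM needs rd=1 wr=0: FU; after: ALU=2 MUL=2 MEM=0 BR=1, R=3, W=1
[4] ALU needs rd=1 wr=1: ok; after: ALU=1 MUL=2 MEM=0 BR=1, R=2, W=0
[5] ALU needs rd=2 wr=1: WR_PORT; after: ALU=1 MUL=2 MEM=0 BR=1, R=2, W=0
[6] MEM needs rd=2 wr=0: FU; after: ALU=1 MUL=2 MEM=0 BR=1, R=2, W=0
[7] ALU needs rd=2 wr=1: WR_PORT; after: ALU=1 MUL=2 MEM=0 BR=1, R=2, W=0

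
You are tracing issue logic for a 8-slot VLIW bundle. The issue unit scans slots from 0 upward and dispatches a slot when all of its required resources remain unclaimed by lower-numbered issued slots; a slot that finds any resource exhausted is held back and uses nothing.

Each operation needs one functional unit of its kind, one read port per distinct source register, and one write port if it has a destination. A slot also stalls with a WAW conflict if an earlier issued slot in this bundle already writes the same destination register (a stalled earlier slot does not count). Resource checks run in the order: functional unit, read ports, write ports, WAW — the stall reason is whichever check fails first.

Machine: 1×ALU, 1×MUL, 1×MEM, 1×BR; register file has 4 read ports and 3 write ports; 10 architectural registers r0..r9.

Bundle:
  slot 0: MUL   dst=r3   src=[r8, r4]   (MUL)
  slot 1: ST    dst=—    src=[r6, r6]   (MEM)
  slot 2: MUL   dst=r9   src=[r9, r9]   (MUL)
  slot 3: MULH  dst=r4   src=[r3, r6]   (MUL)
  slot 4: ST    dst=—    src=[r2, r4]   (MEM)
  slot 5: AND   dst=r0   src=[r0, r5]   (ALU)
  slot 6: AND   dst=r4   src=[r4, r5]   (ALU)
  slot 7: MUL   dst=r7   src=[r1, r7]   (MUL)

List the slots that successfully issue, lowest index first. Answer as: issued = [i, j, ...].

issued = [0, 1]

  0. MUL→r3 ⇒ go  {1A/0Mu/1Ld/1B | 2r 2w}
  1. MEM ⇒ go  {1A/0Mu/0Ld/1B | 1r 2w}
  2. MUL→r9 ⇒ no(FU)  {1A/0Mu/0Ld/1B | 1r 2w}
  3. MUL→r4 ⇒ no(FU)  {1A/0Mu/0Ld/1B | 1r 2w}
  4. MEM ⇒ no(FU)  {1A/0Mu/0Ld/1B | 1r 2w}
  5. ALU→r0 ⇒ no(RD_PORT)  {1A/0Mu/0Ld/1B | 1r 2w}
  6. ALU→r4 ⇒ no(RD_PORT)  {1A/0Mu/0Ld/1B | 1r 2w}
  7. MUL→r7 ⇒ no(FU)  {1A/0Mu/0Ld/1B | 1r 2w}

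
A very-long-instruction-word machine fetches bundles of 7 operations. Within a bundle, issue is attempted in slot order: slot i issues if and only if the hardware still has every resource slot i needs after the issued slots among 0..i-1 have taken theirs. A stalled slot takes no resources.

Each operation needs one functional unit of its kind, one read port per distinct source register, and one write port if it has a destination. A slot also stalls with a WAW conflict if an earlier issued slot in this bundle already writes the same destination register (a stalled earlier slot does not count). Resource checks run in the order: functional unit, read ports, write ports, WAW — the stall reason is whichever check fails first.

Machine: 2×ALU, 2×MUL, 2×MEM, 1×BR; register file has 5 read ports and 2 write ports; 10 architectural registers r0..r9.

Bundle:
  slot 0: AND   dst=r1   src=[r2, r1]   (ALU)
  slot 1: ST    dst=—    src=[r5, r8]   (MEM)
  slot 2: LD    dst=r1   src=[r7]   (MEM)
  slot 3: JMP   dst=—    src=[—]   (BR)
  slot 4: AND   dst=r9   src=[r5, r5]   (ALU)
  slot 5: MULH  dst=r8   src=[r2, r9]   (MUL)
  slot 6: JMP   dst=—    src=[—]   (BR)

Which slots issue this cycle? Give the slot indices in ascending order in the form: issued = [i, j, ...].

issued = [0, 1, 3, 4]

  0. ALU→r1 ⇒ go  {1A/2Mu/2Ld/1B | 3r 1w}
  1. MEM ⇒ go  {1A/2Mu/1Ld/1B | 1r 1w}
  2. MEM→r1 ⇒ no(WAW)  {1A/2Mu/1Ld/1B | 1r 1w}
  3. BR ⇒ go  {1A/2Mu/1Ld/0B | 1r 1w}
  4. ALU→r9 ⇒ go  {0A/2Mu/1Ld/0B | 0r 0w}
  5. MUL→r8 ⇒ no(RD_PORT)  {0A/2Mu/1Ld/0B | 0r 0w}
  6. BR ⇒ no(FU)  {0A/2Mu/1Ld/0B | 0r 0w}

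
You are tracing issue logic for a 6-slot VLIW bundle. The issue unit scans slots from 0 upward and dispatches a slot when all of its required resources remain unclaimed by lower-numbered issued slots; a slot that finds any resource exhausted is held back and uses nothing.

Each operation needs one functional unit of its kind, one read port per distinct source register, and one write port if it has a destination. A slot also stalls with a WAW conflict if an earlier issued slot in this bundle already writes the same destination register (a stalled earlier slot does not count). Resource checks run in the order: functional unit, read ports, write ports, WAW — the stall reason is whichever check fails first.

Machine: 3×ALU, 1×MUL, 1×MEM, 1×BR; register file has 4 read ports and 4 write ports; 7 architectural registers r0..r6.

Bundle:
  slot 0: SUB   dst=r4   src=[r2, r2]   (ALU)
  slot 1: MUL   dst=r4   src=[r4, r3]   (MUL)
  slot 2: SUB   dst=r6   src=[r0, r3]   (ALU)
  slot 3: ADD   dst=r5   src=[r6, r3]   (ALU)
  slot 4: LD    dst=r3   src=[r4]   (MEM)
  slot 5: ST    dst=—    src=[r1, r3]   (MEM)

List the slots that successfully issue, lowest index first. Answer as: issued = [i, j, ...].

issued = [0, 2, 4]

(0) want 1×ALU +1rd +1wr — yes → AL2|MU1|ME1|BR1|rd3|wr3
(1) want 1×MUL +2rd +1wr — WAW → AL2|MU1|ME1|BR1|rd3|wr3
(2) want 1×ALU +2rd +1wr — yes → AL1|MU1|ME1|BR1|rd1|wr2
(3) want 1×ALU +2rd +1wr — RD_PORT → AL1|MU1|ME1|BR1|rd1|wr2
(4) want 1×MEM +1rd +1wr — yes → AL1|MU1|ME0|BR1|rd0|wr1
(5) want 1×MEM +2rd +0wr — FU → AL1|MU1|ME0|BR1|rd0|wr1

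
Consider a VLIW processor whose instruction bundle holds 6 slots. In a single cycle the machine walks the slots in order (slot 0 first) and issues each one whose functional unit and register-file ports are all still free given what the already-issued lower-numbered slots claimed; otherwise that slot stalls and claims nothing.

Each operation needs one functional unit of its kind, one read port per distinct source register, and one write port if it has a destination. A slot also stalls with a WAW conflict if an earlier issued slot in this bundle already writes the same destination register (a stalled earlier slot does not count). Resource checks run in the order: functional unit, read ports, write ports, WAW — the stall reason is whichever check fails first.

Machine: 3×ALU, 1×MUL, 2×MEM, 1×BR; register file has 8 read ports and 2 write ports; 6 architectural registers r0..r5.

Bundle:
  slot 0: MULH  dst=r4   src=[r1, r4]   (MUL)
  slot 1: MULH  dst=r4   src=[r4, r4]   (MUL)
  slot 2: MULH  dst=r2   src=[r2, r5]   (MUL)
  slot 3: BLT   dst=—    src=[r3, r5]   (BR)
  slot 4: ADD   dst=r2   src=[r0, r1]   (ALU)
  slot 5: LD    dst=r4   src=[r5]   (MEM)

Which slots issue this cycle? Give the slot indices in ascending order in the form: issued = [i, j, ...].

  0. MUL→r4 ⇒ go  {3A/0Mu/2Ld/1B | 6r 1w}
  1. MUL→r4 ⇒ no(FU)  {3A/0Mu/2Ld/1B | 6r 1w}
  2. MUL→r2 ⇒ no(FU)  {3A/0Mu/2Ld/1B | 6r 1w}
  3. BR ⇒ go  {3A/0Mu/2Ld/0B | 4r 1w}
  4. ALU→r2 ⇒ go  {2A/0Mu/2Ld/0B | 2r 0w}
  5. MEM→r4 ⇒ no(WR_PORT)  {2A/0Mu/2Ld/0B | 2r 0w}

issued = [0, 3, 4]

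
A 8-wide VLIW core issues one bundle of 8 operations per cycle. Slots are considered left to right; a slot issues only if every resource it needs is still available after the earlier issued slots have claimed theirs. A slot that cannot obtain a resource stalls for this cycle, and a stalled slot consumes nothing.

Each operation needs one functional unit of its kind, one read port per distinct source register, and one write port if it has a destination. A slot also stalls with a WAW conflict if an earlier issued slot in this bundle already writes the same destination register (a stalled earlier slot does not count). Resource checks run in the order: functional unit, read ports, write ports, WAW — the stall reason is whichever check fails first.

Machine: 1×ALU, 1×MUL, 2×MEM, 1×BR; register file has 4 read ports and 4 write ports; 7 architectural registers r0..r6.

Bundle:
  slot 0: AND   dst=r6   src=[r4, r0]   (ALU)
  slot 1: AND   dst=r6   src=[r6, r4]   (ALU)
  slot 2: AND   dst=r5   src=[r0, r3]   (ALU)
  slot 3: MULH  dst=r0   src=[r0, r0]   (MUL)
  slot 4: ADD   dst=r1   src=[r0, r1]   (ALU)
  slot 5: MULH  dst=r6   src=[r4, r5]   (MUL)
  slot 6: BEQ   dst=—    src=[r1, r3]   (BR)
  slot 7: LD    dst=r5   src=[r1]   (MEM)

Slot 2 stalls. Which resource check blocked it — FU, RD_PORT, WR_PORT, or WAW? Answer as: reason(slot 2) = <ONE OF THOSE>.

slot 0 (ALU): ISSUE — free A0,Mu1,Ld2,B1 rp2 wp3
slot 1 (ALU): stall FU — free A0,Mu1,Ld2,B1 rp2 wp3
slot 2 (ALU): stall FU — free A0,Mu1,Ld2,B1 rp2 wp3
slot 3 (MUL): ISSUE — free A0,Mu0,Ld2,B1 rp1 wp2
slot 4 (ALU): stall FU — free A0,Mu0,Ld2,B1 rp1 wp2
slot 5 (MUL): stall FU — free A0,Mu0,Ld2,B1 rp1 wp2
slot 6 (BR): stall RD_PORT — free A0,Mu0,Ld2,B1 rp1 wp2
slot 7 (MEM): ISSUE — free A0,Mu0,Ld1,B1 rp0 wp1

reason(slot 2) = FU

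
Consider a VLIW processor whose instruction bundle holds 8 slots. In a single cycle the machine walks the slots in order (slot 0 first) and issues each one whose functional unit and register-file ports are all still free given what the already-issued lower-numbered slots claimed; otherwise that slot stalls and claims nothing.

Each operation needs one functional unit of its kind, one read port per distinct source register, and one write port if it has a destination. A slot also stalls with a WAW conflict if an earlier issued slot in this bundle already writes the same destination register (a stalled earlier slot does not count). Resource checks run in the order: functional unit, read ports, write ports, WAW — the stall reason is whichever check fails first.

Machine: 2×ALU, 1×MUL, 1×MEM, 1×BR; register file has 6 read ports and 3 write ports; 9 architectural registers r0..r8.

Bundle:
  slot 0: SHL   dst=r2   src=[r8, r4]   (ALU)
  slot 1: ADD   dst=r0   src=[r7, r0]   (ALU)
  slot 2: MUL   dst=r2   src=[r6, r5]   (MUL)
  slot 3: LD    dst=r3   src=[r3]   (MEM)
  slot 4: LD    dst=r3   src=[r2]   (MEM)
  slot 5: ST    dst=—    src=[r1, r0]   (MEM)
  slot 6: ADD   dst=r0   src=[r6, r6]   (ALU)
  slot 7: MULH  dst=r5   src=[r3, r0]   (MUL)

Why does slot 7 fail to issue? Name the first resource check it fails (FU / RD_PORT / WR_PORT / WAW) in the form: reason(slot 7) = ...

reason(slot 7) = RD_PORT

(0) want 1×ALU +2rd +1wr — yes → AL1|MU1|ME1|BR1|rd4|wr2
(1) want 1×ALU +2rd +1wr — yes → AL0|MU1|ME1|BR1|rd2|wr1
(2) want 1×MUL +2rd +1wr — WAW → AL0|MU1|ME1|BR1|rd2|wr1
(3) want 1×MEM +1rd +1wr — yes → AL0|MU1|ME0|BR1|rd1|wr0
(4) want 1×MEM +1rd +1wr — FU → AL0|MU1|ME0|BR1|rd1|wr0
(5) want 1×MEM +2rd +0wr — FU → AL0|MU1|ME0|BR1|rd1|wr0
(6) want 1×ALU +1rd +1wr — FU → AL0|MU1|ME0|BR1|rd1|wr0
(7) want 1×MUL +2rd +1wr — RD_PORT → AL0|MU1|ME0|BR1|rd1|wr0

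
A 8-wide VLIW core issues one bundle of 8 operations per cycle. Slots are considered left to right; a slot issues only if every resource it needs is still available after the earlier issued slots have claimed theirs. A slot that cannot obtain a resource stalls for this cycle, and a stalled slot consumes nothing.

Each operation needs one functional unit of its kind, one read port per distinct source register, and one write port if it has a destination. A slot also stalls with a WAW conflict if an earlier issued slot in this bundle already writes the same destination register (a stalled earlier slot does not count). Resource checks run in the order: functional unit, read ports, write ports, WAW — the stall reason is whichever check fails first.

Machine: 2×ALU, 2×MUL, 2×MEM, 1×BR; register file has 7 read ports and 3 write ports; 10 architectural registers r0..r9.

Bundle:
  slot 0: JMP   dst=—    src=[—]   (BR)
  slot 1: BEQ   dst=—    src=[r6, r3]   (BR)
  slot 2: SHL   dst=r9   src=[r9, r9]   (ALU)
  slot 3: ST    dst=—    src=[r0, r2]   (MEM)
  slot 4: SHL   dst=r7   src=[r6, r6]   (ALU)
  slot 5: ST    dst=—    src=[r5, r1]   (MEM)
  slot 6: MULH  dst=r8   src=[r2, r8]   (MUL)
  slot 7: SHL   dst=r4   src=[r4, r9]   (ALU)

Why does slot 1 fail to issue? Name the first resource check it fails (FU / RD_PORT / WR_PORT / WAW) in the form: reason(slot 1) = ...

reason(slot 1) = FU

  0. BR ⇒ go  {2A/2Mu/2Ld/0B | 7r 3w}
  1. BR ⇒ no(FU)  {2A/2Mu/2Ld/0B | 7r 3w}
  2. ALU→r9 ⇒ go  {1A/2Mu/2Ld/0B | 6r 2w}
  3. MEM ⇒ go  {1A/2Mu/1Ld/0B | 4r 2w}
  4. ALU→r7 ⇒ go  {0A/2Mu/1Ld/0B | 3r 1w}
  5. MEM ⇒ go  {0A/2Mu/0Ld/0B | 1r 1w}
  6. MUL→r8 ⇒ no(RD_PORT)  {0A/2Mu/0Ld/0B | 1r 1w}
  7. ALU→r4 ⇒ no(FU)  {0A/2Mu/0Ld/0B | 1r 1w}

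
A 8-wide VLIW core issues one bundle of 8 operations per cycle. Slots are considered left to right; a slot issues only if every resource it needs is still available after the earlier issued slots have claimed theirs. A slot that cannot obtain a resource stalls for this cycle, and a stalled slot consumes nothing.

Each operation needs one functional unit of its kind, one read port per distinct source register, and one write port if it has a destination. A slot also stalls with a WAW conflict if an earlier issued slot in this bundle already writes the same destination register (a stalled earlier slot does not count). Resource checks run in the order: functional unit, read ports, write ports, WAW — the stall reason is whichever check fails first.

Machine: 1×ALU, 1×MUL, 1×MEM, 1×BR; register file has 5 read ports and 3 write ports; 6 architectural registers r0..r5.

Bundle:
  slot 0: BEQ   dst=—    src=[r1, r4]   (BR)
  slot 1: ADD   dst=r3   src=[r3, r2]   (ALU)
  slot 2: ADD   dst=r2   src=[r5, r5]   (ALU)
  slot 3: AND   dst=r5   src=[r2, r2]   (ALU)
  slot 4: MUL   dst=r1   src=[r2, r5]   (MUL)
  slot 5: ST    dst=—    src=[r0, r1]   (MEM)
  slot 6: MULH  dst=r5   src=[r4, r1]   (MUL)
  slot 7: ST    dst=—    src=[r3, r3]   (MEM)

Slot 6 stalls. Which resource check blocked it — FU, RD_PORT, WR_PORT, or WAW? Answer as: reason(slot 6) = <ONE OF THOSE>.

#0 BR src=r1,r4 dispatched  <A:1 Mu:1 Ld:1 B:0 rd:3 wr:3>
#1 ALU src=r3,r2 dispatched  <A:0 Mu:1 Ld:1 B:0 rd:1 wr:2>
#2 ALU src=r5,r5 held:FU  <A:0 Mu:1 Ld:1 B:0 rd:1 wr:2>
#3 ALU src=r2,r2 held:FU  <A:0 Mu:1 Ld:1 B:0 rd:1 wr:2>
#4 MUL src=r2,r5 held:RD_PORT  <A:0 Mu:1 Ld:1 B:0 rd:1 wr:2>
#5 MEM src=r0,r1 held:RD_PORT  <A:0 Mu:1 Ld:1 B:0 rd:1 wr:2>
#6 MUL src=r4,r1 held:RD_PORT  <A:0 Mu:1 Ld:1 B:0 rd:1 wr:2>
#7 MEM src=r3,r3 dispatched  <A:0 Mu:1 Ld:0 B:0 rd:0 wr:2>

reason(slot 6) = RD_PORT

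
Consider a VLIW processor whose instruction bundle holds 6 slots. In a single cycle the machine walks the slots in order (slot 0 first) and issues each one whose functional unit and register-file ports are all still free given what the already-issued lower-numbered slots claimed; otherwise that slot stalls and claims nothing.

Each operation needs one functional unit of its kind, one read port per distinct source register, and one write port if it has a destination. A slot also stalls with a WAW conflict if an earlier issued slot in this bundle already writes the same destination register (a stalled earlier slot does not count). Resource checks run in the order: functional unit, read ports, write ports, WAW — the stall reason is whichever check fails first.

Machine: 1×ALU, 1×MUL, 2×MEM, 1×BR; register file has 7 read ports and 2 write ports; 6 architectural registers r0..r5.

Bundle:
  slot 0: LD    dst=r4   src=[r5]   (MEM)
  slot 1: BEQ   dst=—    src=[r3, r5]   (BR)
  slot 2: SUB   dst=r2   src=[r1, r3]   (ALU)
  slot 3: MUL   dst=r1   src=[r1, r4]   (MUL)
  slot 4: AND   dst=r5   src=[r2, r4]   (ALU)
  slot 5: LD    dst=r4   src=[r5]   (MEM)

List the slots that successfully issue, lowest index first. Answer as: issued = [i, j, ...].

(0) want 1×MEM +1rd +1wr — yes → AL1|MU1|ME1|BR1|rd6|wr1
(1) want 1×BR +2rd +0wr — yes → AL1|MU1|ME1|BR0|rd4|wr1
(2) want 1×ALU +2rd +1wr — yes → AL0|MU1|ME1|BR0|rd2|wr0
(3) want 1×MUL +2rd +1wr — WR_PORT → AL0|MU1|ME1|BR0|rd2|wr0
(4) want 1×ALU +2rd +1wr — FU → AL0|MU1|ME1|BR0|rd2|wr0
(5) want 1×MEM +1rd +1wr — WR_PORT → AL0|MU1|ME1|BR0|rd2|wr0

issued = [0, 1, 2]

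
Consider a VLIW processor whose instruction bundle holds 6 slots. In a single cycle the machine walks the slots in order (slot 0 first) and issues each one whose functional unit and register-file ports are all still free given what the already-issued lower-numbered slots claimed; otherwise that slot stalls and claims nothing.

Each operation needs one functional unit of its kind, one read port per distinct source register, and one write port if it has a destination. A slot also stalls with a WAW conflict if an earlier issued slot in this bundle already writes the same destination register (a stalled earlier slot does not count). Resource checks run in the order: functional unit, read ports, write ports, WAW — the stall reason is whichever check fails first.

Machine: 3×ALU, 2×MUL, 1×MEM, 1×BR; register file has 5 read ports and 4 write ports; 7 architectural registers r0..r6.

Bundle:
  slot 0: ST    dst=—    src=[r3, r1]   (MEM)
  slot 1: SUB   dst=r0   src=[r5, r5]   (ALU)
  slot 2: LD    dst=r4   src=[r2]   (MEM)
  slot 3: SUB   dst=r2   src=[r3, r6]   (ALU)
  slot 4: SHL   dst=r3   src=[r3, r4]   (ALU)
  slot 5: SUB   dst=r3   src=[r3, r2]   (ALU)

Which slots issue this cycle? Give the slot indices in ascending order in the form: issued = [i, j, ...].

issued = [0, 1, 3]

(0) want 1×MEM +2rd +0wr — yes → AL3|MU2|ME0|BR1|rd3|wr4
(1) want 1×ALU +1rd +1wr — yes → AL2|MU2|ME0|BR1|rd2|wr3
(2) want 1×MEM +1rd +1wr — FU → AL2|MU2|ME0|BR1|rd2|wr3
(3) want 1×ALU +2rd +1wr — yes → AL1|MU2|ME0|BR1|rd0|wr2
(4) want 1×ALU +2rd +1wr — RD_PORT → AL1|MU2|ME0|BR1|rd0|wr2
(5) want 1×ALU +2rd +1wr — RD_PORT → AL1|MU2|ME0|BR1|rd0|wr2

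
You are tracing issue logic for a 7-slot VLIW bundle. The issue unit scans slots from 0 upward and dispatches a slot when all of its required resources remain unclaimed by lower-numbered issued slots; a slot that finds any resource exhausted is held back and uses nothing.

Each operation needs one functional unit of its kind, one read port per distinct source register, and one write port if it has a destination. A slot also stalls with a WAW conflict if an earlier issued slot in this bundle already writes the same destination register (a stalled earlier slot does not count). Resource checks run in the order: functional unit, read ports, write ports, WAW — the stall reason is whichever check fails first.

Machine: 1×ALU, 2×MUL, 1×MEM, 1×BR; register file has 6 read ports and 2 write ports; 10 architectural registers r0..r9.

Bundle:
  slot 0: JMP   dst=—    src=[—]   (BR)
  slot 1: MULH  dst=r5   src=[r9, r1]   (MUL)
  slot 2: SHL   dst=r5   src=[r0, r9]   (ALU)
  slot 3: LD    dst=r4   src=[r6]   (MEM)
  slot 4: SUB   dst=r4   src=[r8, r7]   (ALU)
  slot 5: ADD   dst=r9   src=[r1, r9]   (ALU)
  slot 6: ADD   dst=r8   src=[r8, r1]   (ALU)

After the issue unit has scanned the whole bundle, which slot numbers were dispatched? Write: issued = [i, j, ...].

issued = [0, 1, 3]

[0] BR needs rd=0 wr=0: ok; after: ALU=1 MUL=2 MEM=1 BR=0, R=6, W=2
[1] MUL needs rd=2 wr=1: ok; after: ALU=1 MUL=1 MEM=1 BR=0, R=4, W=1
[2] ALU needs rd=2 wr=1: WAW; after: ALU=1 MUL=1 MEM=1 BR=0, R=4, W=1
[3] MEM needs rd=1 wr=1: ok; after: ALU=1 MUL=1 MEM=0 BR=0, R=3, W=0
[4] ALU needs rd=2 wr=1: WR_PORT; after: ALU=1 MUL=1 MEM=0 BR=0, R=3, W=0
[5] ALU needs rd=2 wr=1: WR_PORT; after: ALU=1 MUL=1 MEM=0 BR=0, R=3, W=0
[6] ALU needs rd=2 wr=1: WR_PORT; after: ALU=1 MUL=1 MEM=0 BR=0, R=3, W=0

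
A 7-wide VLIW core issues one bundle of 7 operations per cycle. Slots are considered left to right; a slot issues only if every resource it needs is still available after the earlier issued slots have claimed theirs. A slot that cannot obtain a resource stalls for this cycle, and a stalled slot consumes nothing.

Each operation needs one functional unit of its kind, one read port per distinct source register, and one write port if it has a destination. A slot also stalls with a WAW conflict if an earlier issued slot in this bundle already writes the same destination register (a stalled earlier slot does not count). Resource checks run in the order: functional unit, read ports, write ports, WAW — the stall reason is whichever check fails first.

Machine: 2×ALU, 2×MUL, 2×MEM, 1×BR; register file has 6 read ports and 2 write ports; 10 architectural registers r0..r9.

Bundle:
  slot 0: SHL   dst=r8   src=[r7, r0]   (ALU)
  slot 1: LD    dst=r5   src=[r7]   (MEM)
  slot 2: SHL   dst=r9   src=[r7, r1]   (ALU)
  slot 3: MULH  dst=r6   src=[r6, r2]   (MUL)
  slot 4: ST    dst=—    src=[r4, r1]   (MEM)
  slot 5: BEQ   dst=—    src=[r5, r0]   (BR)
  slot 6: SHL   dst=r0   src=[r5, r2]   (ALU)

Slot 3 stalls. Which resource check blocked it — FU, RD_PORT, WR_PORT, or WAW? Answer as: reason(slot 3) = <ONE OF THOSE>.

reason(slot 3) = WR_PORT

  0. ALU→r8 ⇒ go  {1A/2Mu/2Ld/1B | 4r 1w}
  1. MEM→r5 ⇒ go  {1A/2Mu/1Ld/1B | 3r 0w}
  2. ALU→r9 ⇒ no(WR_PORT)  {1A/2Mu/1Ld/1B | 3r 0w}
  3. MUL→r6 ⇒ no(WR_PORT)  {1A/2Mu/1Ld/1B | 3r 0w}
  4. MEM ⇒ go  {1A/2Mu/0Ld/1B | 1r 0w}
  5. BR ⇒ no(RD_PORT)  {1A/2Mu/0Ld/1B | 1r 0w}
  6. ALU→r0 ⇒ no(RD_PORT)  {1A/2Mu/0Ld/1B | 1r 0w}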